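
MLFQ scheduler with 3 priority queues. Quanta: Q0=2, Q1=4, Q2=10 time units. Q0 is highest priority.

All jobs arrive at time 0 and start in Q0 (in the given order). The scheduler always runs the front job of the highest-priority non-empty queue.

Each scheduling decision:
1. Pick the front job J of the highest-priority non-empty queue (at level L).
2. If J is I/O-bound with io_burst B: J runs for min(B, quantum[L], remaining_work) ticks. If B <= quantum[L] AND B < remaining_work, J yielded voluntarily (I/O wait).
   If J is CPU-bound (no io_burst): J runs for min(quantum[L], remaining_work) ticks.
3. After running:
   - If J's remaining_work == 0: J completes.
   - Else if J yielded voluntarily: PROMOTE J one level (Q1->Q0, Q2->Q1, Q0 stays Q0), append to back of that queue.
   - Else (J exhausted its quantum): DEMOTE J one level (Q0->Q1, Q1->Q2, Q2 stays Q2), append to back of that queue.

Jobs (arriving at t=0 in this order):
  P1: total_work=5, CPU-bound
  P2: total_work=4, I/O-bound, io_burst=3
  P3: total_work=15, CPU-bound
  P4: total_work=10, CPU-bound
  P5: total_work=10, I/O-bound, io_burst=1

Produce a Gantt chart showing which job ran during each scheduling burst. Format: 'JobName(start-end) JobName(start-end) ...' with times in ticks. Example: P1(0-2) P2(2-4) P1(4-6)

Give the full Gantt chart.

Answer: P1(0-2) P2(2-4) P3(4-6) P4(6-8) P5(8-9) P5(9-10) P5(10-11) P5(11-12) P5(12-13) P5(13-14) P5(14-15) P5(15-16) P5(16-17) P5(17-18) P1(18-21) P2(21-23) P3(23-27) P4(27-31) P3(31-40) P4(40-44)

Derivation:
t=0-2: P1@Q0 runs 2, rem=3, quantum used, demote→Q1. Q0=[P2,P3,P4,P5] Q1=[P1] Q2=[]
t=2-4: P2@Q0 runs 2, rem=2, quantum used, demote→Q1. Q0=[P3,P4,P5] Q1=[P1,P2] Q2=[]
t=4-6: P3@Q0 runs 2, rem=13, quantum used, demote→Q1. Q0=[P4,P5] Q1=[P1,P2,P3] Q2=[]
t=6-8: P4@Q0 runs 2, rem=8, quantum used, demote→Q1. Q0=[P5] Q1=[P1,P2,P3,P4] Q2=[]
t=8-9: P5@Q0 runs 1, rem=9, I/O yield, promote→Q0. Q0=[P5] Q1=[P1,P2,P3,P4] Q2=[]
t=9-10: P5@Q0 runs 1, rem=8, I/O yield, promote→Q0. Q0=[P5] Q1=[P1,P2,P3,P4] Q2=[]
t=10-11: P5@Q0 runs 1, rem=7, I/O yield, promote→Q0. Q0=[P5] Q1=[P1,P2,P3,P4] Q2=[]
t=11-12: P5@Q0 runs 1, rem=6, I/O yield, promote→Q0. Q0=[P5] Q1=[P1,P2,P3,P4] Q2=[]
t=12-13: P5@Q0 runs 1, rem=5, I/O yield, promote→Q0. Q0=[P5] Q1=[P1,P2,P3,P4] Q2=[]
t=13-14: P5@Q0 runs 1, rem=4, I/O yield, promote→Q0. Q0=[P5] Q1=[P1,P2,P3,P4] Q2=[]
t=14-15: P5@Q0 runs 1, rem=3, I/O yield, promote→Q0. Q0=[P5] Q1=[P1,P2,P3,P4] Q2=[]
t=15-16: P5@Q0 runs 1, rem=2, I/O yield, promote→Q0. Q0=[P5] Q1=[P1,P2,P3,P4] Q2=[]
t=16-17: P5@Q0 runs 1, rem=1, I/O yield, promote→Q0. Q0=[P5] Q1=[P1,P2,P3,P4] Q2=[]
t=17-18: P5@Q0 runs 1, rem=0, completes. Q0=[] Q1=[P1,P2,P3,P4] Q2=[]
t=18-21: P1@Q1 runs 3, rem=0, completes. Q0=[] Q1=[P2,P3,P4] Q2=[]
t=21-23: P2@Q1 runs 2, rem=0, completes. Q0=[] Q1=[P3,P4] Q2=[]
t=23-27: P3@Q1 runs 4, rem=9, quantum used, demote→Q2. Q0=[] Q1=[P4] Q2=[P3]
t=27-31: P4@Q1 runs 4, rem=4, quantum used, demote→Q2. Q0=[] Q1=[] Q2=[P3,P4]
t=31-40: P3@Q2 runs 9, rem=0, completes. Q0=[] Q1=[] Q2=[P4]
t=40-44: P4@Q2 runs 4, rem=0, completes. Q0=[] Q1=[] Q2=[]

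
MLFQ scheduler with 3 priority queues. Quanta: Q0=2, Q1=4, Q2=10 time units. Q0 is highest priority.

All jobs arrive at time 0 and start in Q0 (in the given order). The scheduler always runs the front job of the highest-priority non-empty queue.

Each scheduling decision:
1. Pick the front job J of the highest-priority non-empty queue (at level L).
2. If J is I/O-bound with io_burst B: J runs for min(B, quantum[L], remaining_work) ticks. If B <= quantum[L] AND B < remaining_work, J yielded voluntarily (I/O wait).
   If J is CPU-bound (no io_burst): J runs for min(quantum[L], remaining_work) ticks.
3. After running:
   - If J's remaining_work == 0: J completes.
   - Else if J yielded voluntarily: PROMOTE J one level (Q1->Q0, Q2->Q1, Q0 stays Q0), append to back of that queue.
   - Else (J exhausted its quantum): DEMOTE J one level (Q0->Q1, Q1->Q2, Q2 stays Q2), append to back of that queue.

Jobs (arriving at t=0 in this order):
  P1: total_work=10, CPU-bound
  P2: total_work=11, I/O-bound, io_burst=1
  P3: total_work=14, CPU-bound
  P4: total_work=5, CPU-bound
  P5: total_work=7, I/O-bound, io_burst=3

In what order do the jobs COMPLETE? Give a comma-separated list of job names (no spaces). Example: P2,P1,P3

t=0-2: P1@Q0 runs 2, rem=8, quantum used, demote→Q1. Q0=[P2,P3,P4,P5] Q1=[P1] Q2=[]
t=2-3: P2@Q0 runs 1, rem=10, I/O yield, promote→Q0. Q0=[P3,P4,P5,P2] Q1=[P1] Q2=[]
t=3-5: P3@Q0 runs 2, rem=12, quantum used, demote→Q1. Q0=[P4,P5,P2] Q1=[P1,P3] Q2=[]
t=5-7: P4@Q0 runs 2, rem=3, quantum used, demote→Q1. Q0=[P5,P2] Q1=[P1,P3,P4] Q2=[]
t=7-9: P5@Q0 runs 2, rem=5, quantum used, demote→Q1. Q0=[P2] Q1=[P1,P3,P4,P5] Q2=[]
t=9-10: P2@Q0 runs 1, rem=9, I/O yield, promote→Q0. Q0=[P2] Q1=[P1,P3,P4,P5] Q2=[]
t=10-11: P2@Q0 runs 1, rem=8, I/O yield, promote→Q0. Q0=[P2] Q1=[P1,P3,P4,P5] Q2=[]
t=11-12: P2@Q0 runs 1, rem=7, I/O yield, promote→Q0. Q0=[P2] Q1=[P1,P3,P4,P5] Q2=[]
t=12-13: P2@Q0 runs 1, rem=6, I/O yield, promote→Q0. Q0=[P2] Q1=[P1,P3,P4,P5] Q2=[]
t=13-14: P2@Q0 runs 1, rem=5, I/O yield, promote→Q0. Q0=[P2] Q1=[P1,P3,P4,P5] Q2=[]
t=14-15: P2@Q0 runs 1, rem=4, I/O yield, promote→Q0. Q0=[P2] Q1=[P1,P3,P4,P5] Q2=[]
t=15-16: P2@Q0 runs 1, rem=3, I/O yield, promote→Q0. Q0=[P2] Q1=[P1,P3,P4,P5] Q2=[]
t=16-17: P2@Q0 runs 1, rem=2, I/O yield, promote→Q0. Q0=[P2] Q1=[P1,P3,P4,P5] Q2=[]
t=17-18: P2@Q0 runs 1, rem=1, I/O yield, promote→Q0. Q0=[P2] Q1=[P1,P3,P4,P5] Q2=[]
t=18-19: P2@Q0 runs 1, rem=0, completes. Q0=[] Q1=[P1,P3,P4,P5] Q2=[]
t=19-23: P1@Q1 runs 4, rem=4, quantum used, demote→Q2. Q0=[] Q1=[P3,P4,P5] Q2=[P1]
t=23-27: P3@Q1 runs 4, rem=8, quantum used, demote→Q2. Q0=[] Q1=[P4,P5] Q2=[P1,P3]
t=27-30: P4@Q1 runs 3, rem=0, completes. Q0=[] Q1=[P5] Q2=[P1,P3]
t=30-33: P5@Q1 runs 3, rem=2, I/O yield, promote→Q0. Q0=[P5] Q1=[] Q2=[P1,P3]
t=33-35: P5@Q0 runs 2, rem=0, completes. Q0=[] Q1=[] Q2=[P1,P3]
t=35-39: P1@Q2 runs 4, rem=0, completes. Q0=[] Q1=[] Q2=[P3]
t=39-47: P3@Q2 runs 8, rem=0, completes. Q0=[] Q1=[] Q2=[]

Answer: P2,P4,P5,P1,P3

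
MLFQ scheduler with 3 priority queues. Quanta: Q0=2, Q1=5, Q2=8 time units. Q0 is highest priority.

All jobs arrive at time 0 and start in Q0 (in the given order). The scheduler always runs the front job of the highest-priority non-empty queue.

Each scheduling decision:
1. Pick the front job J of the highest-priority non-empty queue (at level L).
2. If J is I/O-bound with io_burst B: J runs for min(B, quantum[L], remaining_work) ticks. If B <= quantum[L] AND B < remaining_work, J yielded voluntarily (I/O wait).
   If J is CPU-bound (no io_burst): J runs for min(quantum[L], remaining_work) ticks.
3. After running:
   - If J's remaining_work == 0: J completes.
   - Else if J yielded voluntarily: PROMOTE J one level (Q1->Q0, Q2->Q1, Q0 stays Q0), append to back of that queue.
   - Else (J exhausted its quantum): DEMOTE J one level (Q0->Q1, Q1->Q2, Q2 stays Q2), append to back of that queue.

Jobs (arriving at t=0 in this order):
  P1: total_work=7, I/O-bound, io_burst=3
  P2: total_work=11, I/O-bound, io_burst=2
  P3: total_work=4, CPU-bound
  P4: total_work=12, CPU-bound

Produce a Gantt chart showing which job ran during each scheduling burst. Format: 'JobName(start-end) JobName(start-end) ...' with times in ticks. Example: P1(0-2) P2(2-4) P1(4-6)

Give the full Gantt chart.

t=0-2: P1@Q0 runs 2, rem=5, quantum used, demote→Q1. Q0=[P2,P3,P4] Q1=[P1] Q2=[]
t=2-4: P2@Q0 runs 2, rem=9, I/O yield, promote→Q0. Q0=[P3,P4,P2] Q1=[P1] Q2=[]
t=4-6: P3@Q0 runs 2, rem=2, quantum used, demote→Q1. Q0=[P4,P2] Q1=[P1,P3] Q2=[]
t=6-8: P4@Q0 runs 2, rem=10, quantum used, demote→Q1. Q0=[P2] Q1=[P1,P3,P4] Q2=[]
t=8-10: P2@Q0 runs 2, rem=7, I/O yield, promote→Q0. Q0=[P2] Q1=[P1,P3,P4] Q2=[]
t=10-12: P2@Q0 runs 2, rem=5, I/O yield, promote→Q0. Q0=[P2] Q1=[P1,P3,P4] Q2=[]
t=12-14: P2@Q0 runs 2, rem=3, I/O yield, promote→Q0. Q0=[P2] Q1=[P1,P3,P4] Q2=[]
t=14-16: P2@Q0 runs 2, rem=1, I/O yield, promote→Q0. Q0=[P2] Q1=[P1,P3,P4] Q2=[]
t=16-17: P2@Q0 runs 1, rem=0, completes. Q0=[] Q1=[P1,P3,P4] Q2=[]
t=17-20: P1@Q1 runs 3, rem=2, I/O yield, promote→Q0. Q0=[P1] Q1=[P3,P4] Q2=[]
t=20-22: P1@Q0 runs 2, rem=0, completes. Q0=[] Q1=[P3,P4] Q2=[]
t=22-24: P3@Q1 runs 2, rem=0, completes. Q0=[] Q1=[P4] Q2=[]
t=24-29: P4@Q1 runs 5, rem=5, quantum used, demote→Q2. Q0=[] Q1=[] Q2=[P4]
t=29-34: P4@Q2 runs 5, rem=0, completes. Q0=[] Q1=[] Q2=[]

Answer: P1(0-2) P2(2-4) P3(4-6) P4(6-8) P2(8-10) P2(10-12) P2(12-14) P2(14-16) P2(16-17) P1(17-20) P1(20-22) P3(22-24) P4(24-29) P4(29-34)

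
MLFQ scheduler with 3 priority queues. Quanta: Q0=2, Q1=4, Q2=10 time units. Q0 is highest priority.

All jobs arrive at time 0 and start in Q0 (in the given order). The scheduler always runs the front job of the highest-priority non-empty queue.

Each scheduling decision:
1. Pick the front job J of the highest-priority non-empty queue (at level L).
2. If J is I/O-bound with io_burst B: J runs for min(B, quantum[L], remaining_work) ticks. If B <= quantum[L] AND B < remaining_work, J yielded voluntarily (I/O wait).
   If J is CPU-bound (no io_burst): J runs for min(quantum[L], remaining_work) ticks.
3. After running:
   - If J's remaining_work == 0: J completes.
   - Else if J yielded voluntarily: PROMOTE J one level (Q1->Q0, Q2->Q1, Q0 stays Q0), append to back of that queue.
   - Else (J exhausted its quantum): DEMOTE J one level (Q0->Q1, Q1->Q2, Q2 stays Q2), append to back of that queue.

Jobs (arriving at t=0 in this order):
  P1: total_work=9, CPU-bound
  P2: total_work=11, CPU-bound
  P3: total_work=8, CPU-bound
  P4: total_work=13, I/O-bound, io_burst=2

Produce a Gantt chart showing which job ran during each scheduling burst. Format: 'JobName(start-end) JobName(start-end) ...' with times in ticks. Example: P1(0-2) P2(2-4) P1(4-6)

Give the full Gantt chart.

Answer: P1(0-2) P2(2-4) P3(4-6) P4(6-8) P4(8-10) P4(10-12) P4(12-14) P4(14-16) P4(16-18) P4(18-19) P1(19-23) P2(23-27) P3(27-31) P1(31-34) P2(34-39) P3(39-41)

Derivation:
t=0-2: P1@Q0 runs 2, rem=7, quantum used, demote→Q1. Q0=[P2,P3,P4] Q1=[P1] Q2=[]
t=2-4: P2@Q0 runs 2, rem=9, quantum used, demote→Q1. Q0=[P3,P4] Q1=[P1,P2] Q2=[]
t=4-6: P3@Q0 runs 2, rem=6, quantum used, demote→Q1. Q0=[P4] Q1=[P1,P2,P3] Q2=[]
t=6-8: P4@Q0 runs 2, rem=11, I/O yield, promote→Q0. Q0=[P4] Q1=[P1,P2,P3] Q2=[]
t=8-10: P4@Q0 runs 2, rem=9, I/O yield, promote→Q0. Q0=[P4] Q1=[P1,P2,P3] Q2=[]
t=10-12: P4@Q0 runs 2, rem=7, I/O yield, promote→Q0. Q0=[P4] Q1=[P1,P2,P3] Q2=[]
t=12-14: P4@Q0 runs 2, rem=5, I/O yield, promote→Q0. Q0=[P4] Q1=[P1,P2,P3] Q2=[]
t=14-16: P4@Q0 runs 2, rem=3, I/O yield, promote→Q0. Q0=[P4] Q1=[P1,P2,P3] Q2=[]
t=16-18: P4@Q0 runs 2, rem=1, I/O yield, promote→Q0. Q0=[P4] Q1=[P1,P2,P3] Q2=[]
t=18-19: P4@Q0 runs 1, rem=0, completes. Q0=[] Q1=[P1,P2,P3] Q2=[]
t=19-23: P1@Q1 runs 4, rem=3, quantum used, demote→Q2. Q0=[] Q1=[P2,P3] Q2=[P1]
t=23-27: P2@Q1 runs 4, rem=5, quantum used, demote→Q2. Q0=[] Q1=[P3] Q2=[P1,P2]
t=27-31: P3@Q1 runs 4, rem=2, quantum used, demote→Q2. Q0=[] Q1=[] Q2=[P1,P2,P3]
t=31-34: P1@Q2 runs 3, rem=0, completes. Q0=[] Q1=[] Q2=[P2,P3]
t=34-39: P2@Q2 runs 5, rem=0, completes. Q0=[] Q1=[] Q2=[P3]
t=39-41: P3@Q2 runs 2, rem=0, completes. Q0=[] Q1=[] Q2=[]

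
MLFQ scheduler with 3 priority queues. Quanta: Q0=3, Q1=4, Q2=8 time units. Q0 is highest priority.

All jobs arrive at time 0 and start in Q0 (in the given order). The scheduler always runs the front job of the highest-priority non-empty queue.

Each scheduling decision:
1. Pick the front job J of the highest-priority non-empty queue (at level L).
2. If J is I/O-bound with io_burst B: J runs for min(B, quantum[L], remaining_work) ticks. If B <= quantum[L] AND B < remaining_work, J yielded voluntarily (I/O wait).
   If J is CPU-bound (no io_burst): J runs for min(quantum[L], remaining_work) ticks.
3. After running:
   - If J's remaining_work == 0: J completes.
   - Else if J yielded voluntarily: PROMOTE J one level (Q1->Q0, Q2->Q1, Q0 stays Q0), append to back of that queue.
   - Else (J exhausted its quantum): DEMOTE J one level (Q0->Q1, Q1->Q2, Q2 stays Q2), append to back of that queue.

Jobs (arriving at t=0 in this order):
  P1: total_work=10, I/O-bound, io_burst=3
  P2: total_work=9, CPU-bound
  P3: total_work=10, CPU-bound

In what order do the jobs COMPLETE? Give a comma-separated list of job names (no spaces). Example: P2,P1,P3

t=0-3: P1@Q0 runs 3, rem=7, I/O yield, promote→Q0. Q0=[P2,P3,P1] Q1=[] Q2=[]
t=3-6: P2@Q0 runs 3, rem=6, quantum used, demote→Q1. Q0=[P3,P1] Q1=[P2] Q2=[]
t=6-9: P3@Q0 runs 3, rem=7, quantum used, demote→Q1. Q0=[P1] Q1=[P2,P3] Q2=[]
t=9-12: P1@Q0 runs 3, rem=4, I/O yield, promote→Q0. Q0=[P1] Q1=[P2,P3] Q2=[]
t=12-15: P1@Q0 runs 3, rem=1, I/O yield, promote→Q0. Q0=[P1] Q1=[P2,P3] Q2=[]
t=15-16: P1@Q0 runs 1, rem=0, completes. Q0=[] Q1=[P2,P3] Q2=[]
t=16-20: P2@Q1 runs 4, rem=2, quantum used, demote→Q2. Q0=[] Q1=[P3] Q2=[P2]
t=20-24: P3@Q1 runs 4, rem=3, quantum used, demote→Q2. Q0=[] Q1=[] Q2=[P2,P3]
t=24-26: P2@Q2 runs 2, rem=0, completes. Q0=[] Q1=[] Q2=[P3]
t=26-29: P3@Q2 runs 3, rem=0, completes. Q0=[] Q1=[] Q2=[]

Answer: P1,P2,P3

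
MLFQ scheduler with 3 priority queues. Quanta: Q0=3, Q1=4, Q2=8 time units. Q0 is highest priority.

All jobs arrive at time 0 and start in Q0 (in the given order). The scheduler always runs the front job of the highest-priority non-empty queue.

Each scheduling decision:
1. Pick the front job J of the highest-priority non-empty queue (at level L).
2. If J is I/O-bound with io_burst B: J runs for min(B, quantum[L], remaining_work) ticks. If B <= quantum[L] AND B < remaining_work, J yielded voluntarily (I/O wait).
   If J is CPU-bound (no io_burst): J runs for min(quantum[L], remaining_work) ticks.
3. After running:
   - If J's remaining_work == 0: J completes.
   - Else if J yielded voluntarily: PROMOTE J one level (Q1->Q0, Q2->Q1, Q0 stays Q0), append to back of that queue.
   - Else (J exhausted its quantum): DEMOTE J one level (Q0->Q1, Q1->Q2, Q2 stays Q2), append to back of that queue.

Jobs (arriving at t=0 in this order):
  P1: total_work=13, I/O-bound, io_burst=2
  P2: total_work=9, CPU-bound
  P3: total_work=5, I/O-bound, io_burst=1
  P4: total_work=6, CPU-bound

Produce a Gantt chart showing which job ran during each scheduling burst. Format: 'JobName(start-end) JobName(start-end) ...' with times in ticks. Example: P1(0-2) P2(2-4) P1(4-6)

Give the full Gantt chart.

t=0-2: P1@Q0 runs 2, rem=11, I/O yield, promote→Q0. Q0=[P2,P3,P4,P1] Q1=[] Q2=[]
t=2-5: P2@Q0 runs 3, rem=6, quantum used, demote→Q1. Q0=[P3,P4,P1] Q1=[P2] Q2=[]
t=5-6: P3@Q0 runs 1, rem=4, I/O yield, promote→Q0. Q0=[P4,P1,P3] Q1=[P2] Q2=[]
t=6-9: P4@Q0 runs 3, rem=3, quantum used, demote→Q1. Q0=[P1,P3] Q1=[P2,P4] Q2=[]
t=9-11: P1@Q0 runs 2, rem=9, I/O yield, promote→Q0. Q0=[P3,P1] Q1=[P2,P4] Q2=[]
t=11-12: P3@Q0 runs 1, rem=3, I/O yield, promote→Q0. Q0=[P1,P3] Q1=[P2,P4] Q2=[]
t=12-14: P1@Q0 runs 2, rem=7, I/O yield, promote→Q0. Q0=[P3,P1] Q1=[P2,P4] Q2=[]
t=14-15: P3@Q0 runs 1, rem=2, I/O yield, promote→Q0. Q0=[P1,P3] Q1=[P2,P4] Q2=[]
t=15-17: P1@Q0 runs 2, rem=5, I/O yield, promote→Q0. Q0=[P3,P1] Q1=[P2,P4] Q2=[]
t=17-18: P3@Q0 runs 1, rem=1, I/O yield, promote→Q0. Q0=[P1,P3] Q1=[P2,P4] Q2=[]
t=18-20: P1@Q0 runs 2, rem=3, I/O yield, promote→Q0. Q0=[P3,P1] Q1=[P2,P4] Q2=[]
t=20-21: P3@Q0 runs 1, rem=0, completes. Q0=[P1] Q1=[P2,P4] Q2=[]
t=21-23: P1@Q0 runs 2, rem=1, I/O yield, promote→Q0. Q0=[P1] Q1=[P2,P4] Q2=[]
t=23-24: P1@Q0 runs 1, rem=0, completes. Q0=[] Q1=[P2,P4] Q2=[]
t=24-28: P2@Q1 runs 4, rem=2, quantum used, demote→Q2. Q0=[] Q1=[P4] Q2=[P2]
t=28-31: P4@Q1 runs 3, rem=0, completes. Q0=[] Q1=[] Q2=[P2]
t=31-33: P2@Q2 runs 2, rem=0, completes. Q0=[] Q1=[] Q2=[]

Answer: P1(0-2) P2(2-5) P3(5-6) P4(6-9) P1(9-11) P3(11-12) P1(12-14) P3(14-15) P1(15-17) P3(17-18) P1(18-20) P3(20-21) P1(21-23) P1(23-24) P2(24-28) P4(28-31) P2(31-33)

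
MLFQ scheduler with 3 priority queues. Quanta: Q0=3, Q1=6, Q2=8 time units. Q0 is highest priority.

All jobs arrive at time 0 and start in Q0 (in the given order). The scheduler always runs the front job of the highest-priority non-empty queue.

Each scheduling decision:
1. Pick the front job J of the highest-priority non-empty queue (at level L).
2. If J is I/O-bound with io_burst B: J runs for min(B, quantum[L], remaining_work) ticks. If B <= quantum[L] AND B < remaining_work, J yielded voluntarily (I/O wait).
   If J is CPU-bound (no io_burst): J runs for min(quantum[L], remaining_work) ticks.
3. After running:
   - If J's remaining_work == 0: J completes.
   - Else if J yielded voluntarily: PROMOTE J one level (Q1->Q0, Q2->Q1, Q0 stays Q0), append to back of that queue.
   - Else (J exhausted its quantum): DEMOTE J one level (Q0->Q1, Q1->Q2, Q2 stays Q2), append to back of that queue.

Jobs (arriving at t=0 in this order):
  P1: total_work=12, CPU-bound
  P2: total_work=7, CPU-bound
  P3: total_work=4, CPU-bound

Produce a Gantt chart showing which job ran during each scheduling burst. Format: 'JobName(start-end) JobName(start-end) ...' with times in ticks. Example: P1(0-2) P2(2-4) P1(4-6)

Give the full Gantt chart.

Answer: P1(0-3) P2(3-6) P3(6-9) P1(9-15) P2(15-19) P3(19-20) P1(20-23)

Derivation:
t=0-3: P1@Q0 runs 3, rem=9, quantum used, demote→Q1. Q0=[P2,P3] Q1=[P1] Q2=[]
t=3-6: P2@Q0 runs 3, rem=4, quantum used, demote→Q1. Q0=[P3] Q1=[P1,P2] Q2=[]
t=6-9: P3@Q0 runs 3, rem=1, quantum used, demote→Q1. Q0=[] Q1=[P1,P2,P3] Q2=[]
t=9-15: P1@Q1 runs 6, rem=3, quantum used, demote→Q2. Q0=[] Q1=[P2,P3] Q2=[P1]
t=15-19: P2@Q1 runs 4, rem=0, completes. Q0=[] Q1=[P3] Q2=[P1]
t=19-20: P3@Q1 runs 1, rem=0, completes. Q0=[] Q1=[] Q2=[P1]
t=20-23: P1@Q2 runs 3, rem=0, completes. Q0=[] Q1=[] Q2=[]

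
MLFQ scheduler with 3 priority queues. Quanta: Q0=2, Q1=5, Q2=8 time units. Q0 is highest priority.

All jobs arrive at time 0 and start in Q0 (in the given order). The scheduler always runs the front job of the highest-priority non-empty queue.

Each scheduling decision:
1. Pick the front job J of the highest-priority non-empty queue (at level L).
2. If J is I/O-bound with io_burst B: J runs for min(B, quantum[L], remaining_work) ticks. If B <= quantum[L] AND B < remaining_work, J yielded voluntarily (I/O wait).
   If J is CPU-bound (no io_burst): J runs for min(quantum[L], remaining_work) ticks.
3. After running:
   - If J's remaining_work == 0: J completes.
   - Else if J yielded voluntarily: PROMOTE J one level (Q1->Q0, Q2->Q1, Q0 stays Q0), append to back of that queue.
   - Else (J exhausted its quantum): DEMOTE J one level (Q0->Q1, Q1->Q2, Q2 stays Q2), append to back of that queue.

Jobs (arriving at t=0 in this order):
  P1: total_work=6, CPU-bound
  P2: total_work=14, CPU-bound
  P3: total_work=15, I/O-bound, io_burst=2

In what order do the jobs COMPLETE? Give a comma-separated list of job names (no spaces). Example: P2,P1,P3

t=0-2: P1@Q0 runs 2, rem=4, quantum used, demote→Q1. Q0=[P2,P3] Q1=[P1] Q2=[]
t=2-4: P2@Q0 runs 2, rem=12, quantum used, demote→Q1. Q0=[P3] Q1=[P1,P2] Q2=[]
t=4-6: P3@Q0 runs 2, rem=13, I/O yield, promote→Q0. Q0=[P3] Q1=[P1,P2] Q2=[]
t=6-8: P3@Q0 runs 2, rem=11, I/O yield, promote→Q0. Q0=[P3] Q1=[P1,P2] Q2=[]
t=8-10: P3@Q0 runs 2, rem=9, I/O yield, promote→Q0. Q0=[P3] Q1=[P1,P2] Q2=[]
t=10-12: P3@Q0 runs 2, rem=7, I/O yield, promote→Q0. Q0=[P3] Q1=[P1,P2] Q2=[]
t=12-14: P3@Q0 runs 2, rem=5, I/O yield, promote→Q0. Q0=[P3] Q1=[P1,P2] Q2=[]
t=14-16: P3@Q0 runs 2, rem=3, I/O yield, promote→Q0. Q0=[P3] Q1=[P1,P2] Q2=[]
t=16-18: P3@Q0 runs 2, rem=1, I/O yield, promote→Q0. Q0=[P3] Q1=[P1,P2] Q2=[]
t=18-19: P3@Q0 runs 1, rem=0, completes. Q0=[] Q1=[P1,P2] Q2=[]
t=19-23: P1@Q1 runs 4, rem=0, completes. Q0=[] Q1=[P2] Q2=[]
t=23-28: P2@Q1 runs 5, rem=7, quantum used, demote→Q2. Q0=[] Q1=[] Q2=[P2]
t=28-35: P2@Q2 runs 7, rem=0, completes. Q0=[] Q1=[] Q2=[]

Answer: P3,P1,P2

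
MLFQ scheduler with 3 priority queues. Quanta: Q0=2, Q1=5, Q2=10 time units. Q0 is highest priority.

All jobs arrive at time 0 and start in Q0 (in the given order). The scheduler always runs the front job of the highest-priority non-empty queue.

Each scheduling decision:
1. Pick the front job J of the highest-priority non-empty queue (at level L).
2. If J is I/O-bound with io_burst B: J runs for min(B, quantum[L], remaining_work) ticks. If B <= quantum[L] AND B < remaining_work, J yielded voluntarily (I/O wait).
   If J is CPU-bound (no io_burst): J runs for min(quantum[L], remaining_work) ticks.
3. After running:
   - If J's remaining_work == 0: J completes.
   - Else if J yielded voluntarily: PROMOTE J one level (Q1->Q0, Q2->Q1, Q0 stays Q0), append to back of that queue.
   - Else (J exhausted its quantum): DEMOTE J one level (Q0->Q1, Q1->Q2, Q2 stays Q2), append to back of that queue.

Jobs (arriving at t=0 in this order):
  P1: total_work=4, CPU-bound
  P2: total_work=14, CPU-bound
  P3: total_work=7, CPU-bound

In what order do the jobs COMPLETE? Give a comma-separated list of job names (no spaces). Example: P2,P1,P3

Answer: P1,P3,P2

Derivation:
t=0-2: P1@Q0 runs 2, rem=2, quantum used, demote→Q1. Q0=[P2,P3] Q1=[P1] Q2=[]
t=2-4: P2@Q0 runs 2, rem=12, quantum used, demote→Q1. Q0=[P3] Q1=[P1,P2] Q2=[]
t=4-6: P3@Q0 runs 2, rem=5, quantum used, demote→Q1. Q0=[] Q1=[P1,P2,P3] Q2=[]
t=6-8: P1@Q1 runs 2, rem=0, completes. Q0=[] Q1=[P2,P3] Q2=[]
t=8-13: P2@Q1 runs 5, rem=7, quantum used, demote→Q2. Q0=[] Q1=[P3] Q2=[P2]
t=13-18: P3@Q1 runs 5, rem=0, completes. Q0=[] Q1=[] Q2=[P2]
t=18-25: P2@Q2 runs 7, rem=0, completes. Q0=[] Q1=[] Q2=[]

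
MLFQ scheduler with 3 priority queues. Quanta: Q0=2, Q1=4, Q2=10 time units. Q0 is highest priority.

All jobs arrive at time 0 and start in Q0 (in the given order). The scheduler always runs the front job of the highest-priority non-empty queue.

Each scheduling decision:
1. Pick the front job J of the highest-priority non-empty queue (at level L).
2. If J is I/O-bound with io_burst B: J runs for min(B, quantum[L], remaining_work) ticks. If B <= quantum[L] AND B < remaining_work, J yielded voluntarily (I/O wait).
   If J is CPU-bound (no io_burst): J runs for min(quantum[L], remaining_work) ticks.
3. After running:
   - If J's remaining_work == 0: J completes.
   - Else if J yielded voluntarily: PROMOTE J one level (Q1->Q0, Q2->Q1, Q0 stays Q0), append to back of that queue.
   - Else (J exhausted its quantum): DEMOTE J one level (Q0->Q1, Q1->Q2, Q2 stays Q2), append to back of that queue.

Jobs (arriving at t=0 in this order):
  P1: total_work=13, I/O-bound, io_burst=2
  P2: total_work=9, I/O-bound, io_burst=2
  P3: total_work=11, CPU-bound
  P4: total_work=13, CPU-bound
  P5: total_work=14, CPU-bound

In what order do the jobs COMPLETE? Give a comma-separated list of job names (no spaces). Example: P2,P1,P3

t=0-2: P1@Q0 runs 2, rem=11, I/O yield, promote→Q0. Q0=[P2,P3,P4,P5,P1] Q1=[] Q2=[]
t=2-4: P2@Q0 runs 2, rem=7, I/O yield, promote→Q0. Q0=[P3,P4,P5,P1,P2] Q1=[] Q2=[]
t=4-6: P3@Q0 runs 2, rem=9, quantum used, demote→Q1. Q0=[P4,P5,P1,P2] Q1=[P3] Q2=[]
t=6-8: P4@Q0 runs 2, rem=11, quantum used, demote→Q1. Q0=[P5,P1,P2] Q1=[P3,P4] Q2=[]
t=8-10: P5@Q0 runs 2, rem=12, quantum used, demote→Q1. Q0=[P1,P2] Q1=[P3,P4,P5] Q2=[]
t=10-12: P1@Q0 runs 2, rem=9, I/O yield, promote→Q0. Q0=[P2,P1] Q1=[P3,P4,P5] Q2=[]
t=12-14: P2@Q0 runs 2, rem=5, I/O yield, promote→Q0. Q0=[P1,P2] Q1=[P3,P4,P5] Q2=[]
t=14-16: P1@Q0 runs 2, rem=7, I/O yield, promote→Q0. Q0=[P2,P1] Q1=[P3,P4,P5] Q2=[]
t=16-18: P2@Q0 runs 2, rem=3, I/O yield, promote→Q0. Q0=[P1,P2] Q1=[P3,P4,P5] Q2=[]
t=18-20: P1@Q0 runs 2, rem=5, I/O yield, promote→Q0. Q0=[P2,P1] Q1=[P3,P4,P5] Q2=[]
t=20-22: P2@Q0 runs 2, rem=1, I/O yield, promote→Q0. Q0=[P1,P2] Q1=[P3,P4,P5] Q2=[]
t=22-24: P1@Q0 runs 2, rem=3, I/O yield, promote→Q0. Q0=[P2,P1] Q1=[P3,P4,P5] Q2=[]
t=24-25: P2@Q0 runs 1, rem=0, completes. Q0=[P1] Q1=[P3,P4,P5] Q2=[]
t=25-27: P1@Q0 runs 2, rem=1, I/O yield, promote→Q0. Q0=[P1] Q1=[P3,P4,P5] Q2=[]
t=27-28: P1@Q0 runs 1, rem=0, completes. Q0=[] Q1=[P3,P4,P5] Q2=[]
t=28-32: P3@Q1 runs 4, rem=5, quantum used, demote→Q2. Q0=[] Q1=[P4,P5] Q2=[P3]
t=32-36: P4@Q1 runs 4, rem=7, quantum used, demote→Q2. Q0=[] Q1=[P5] Q2=[P3,P4]
t=36-40: P5@Q1 runs 4, rem=8, quantum used, demote→Q2. Q0=[] Q1=[] Q2=[P3,P4,P5]
t=40-45: P3@Q2 runs 5, rem=0, completes. Q0=[] Q1=[] Q2=[P4,P5]
t=45-52: P4@Q2 runs 7, rem=0, completes. Q0=[] Q1=[] Q2=[P5]
t=52-60: P5@Q2 runs 8, rem=0, completes. Q0=[] Q1=[] Q2=[]

Answer: P2,P1,P3,P4,P5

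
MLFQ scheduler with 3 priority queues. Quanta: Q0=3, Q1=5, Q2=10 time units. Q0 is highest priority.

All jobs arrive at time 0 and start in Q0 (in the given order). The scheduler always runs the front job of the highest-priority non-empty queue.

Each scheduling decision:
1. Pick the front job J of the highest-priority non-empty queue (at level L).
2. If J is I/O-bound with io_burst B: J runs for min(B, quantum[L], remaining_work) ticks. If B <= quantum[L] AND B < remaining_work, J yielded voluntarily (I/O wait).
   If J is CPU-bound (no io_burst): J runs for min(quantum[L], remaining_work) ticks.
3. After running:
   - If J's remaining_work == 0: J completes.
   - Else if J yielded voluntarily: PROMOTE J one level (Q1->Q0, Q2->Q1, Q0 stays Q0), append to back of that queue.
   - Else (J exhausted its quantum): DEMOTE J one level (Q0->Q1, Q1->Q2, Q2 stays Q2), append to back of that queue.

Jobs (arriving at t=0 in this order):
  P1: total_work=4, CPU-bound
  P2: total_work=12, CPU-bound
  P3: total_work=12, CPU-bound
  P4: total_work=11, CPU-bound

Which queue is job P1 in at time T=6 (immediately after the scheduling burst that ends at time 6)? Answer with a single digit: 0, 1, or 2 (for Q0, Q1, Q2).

t=0-3: P1@Q0 runs 3, rem=1, quantum used, demote→Q1. Q0=[P2,P3,P4] Q1=[P1] Q2=[]
t=3-6: P2@Q0 runs 3, rem=9, quantum used, demote→Q1. Q0=[P3,P4] Q1=[P1,P2] Q2=[]
t=6-9: P3@Q0 runs 3, rem=9, quantum used, demote→Q1. Q0=[P4] Q1=[P1,P2,P3] Q2=[]
t=9-12: P4@Q0 runs 3, rem=8, quantum used, demote→Q1. Q0=[] Q1=[P1,P2,P3,P4] Q2=[]
t=12-13: P1@Q1 runs 1, rem=0, completes. Q0=[] Q1=[P2,P3,P4] Q2=[]
t=13-18: P2@Q1 runs 5, rem=4, quantum used, demote→Q2. Q0=[] Q1=[P3,P4] Q2=[P2]
t=18-23: P3@Q1 runs 5, rem=4, quantum used, demote→Q2. Q0=[] Q1=[P4] Q2=[P2,P3]
t=23-28: P4@Q1 runs 5, rem=3, quantum used, demote→Q2. Q0=[] Q1=[] Q2=[P2,P3,P4]
t=28-32: P2@Q2 runs 4, rem=0, completes. Q0=[] Q1=[] Q2=[P3,P4]
t=32-36: P3@Q2 runs 4, rem=0, completes. Q0=[] Q1=[] Q2=[P4]
t=36-39: P4@Q2 runs 3, rem=0, completes. Q0=[] Q1=[] Q2=[]

Answer: 1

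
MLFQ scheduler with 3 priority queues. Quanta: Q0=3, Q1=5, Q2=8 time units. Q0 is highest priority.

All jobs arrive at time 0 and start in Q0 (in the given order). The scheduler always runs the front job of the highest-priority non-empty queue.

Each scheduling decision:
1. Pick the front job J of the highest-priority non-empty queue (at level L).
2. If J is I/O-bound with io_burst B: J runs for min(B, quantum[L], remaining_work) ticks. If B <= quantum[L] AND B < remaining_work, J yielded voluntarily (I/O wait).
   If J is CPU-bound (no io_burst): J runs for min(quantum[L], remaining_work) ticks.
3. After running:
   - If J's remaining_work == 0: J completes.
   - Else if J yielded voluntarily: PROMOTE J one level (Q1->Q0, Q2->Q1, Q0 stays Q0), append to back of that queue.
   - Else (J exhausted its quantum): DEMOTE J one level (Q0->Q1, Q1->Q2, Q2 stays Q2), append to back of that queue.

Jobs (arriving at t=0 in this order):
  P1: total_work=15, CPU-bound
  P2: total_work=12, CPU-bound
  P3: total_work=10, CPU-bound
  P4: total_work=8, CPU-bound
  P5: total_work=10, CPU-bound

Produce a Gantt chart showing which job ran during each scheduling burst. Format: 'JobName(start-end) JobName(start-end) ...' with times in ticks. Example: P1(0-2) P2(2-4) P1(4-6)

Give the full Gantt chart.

t=0-3: P1@Q0 runs 3, rem=12, quantum used, demote→Q1. Q0=[P2,P3,P4,P5] Q1=[P1] Q2=[]
t=3-6: P2@Q0 runs 3, rem=9, quantum used, demote→Q1. Q0=[P3,P4,P5] Q1=[P1,P2] Q2=[]
t=6-9: P3@Q0 runs 3, rem=7, quantum used, demote→Q1. Q0=[P4,P5] Q1=[P1,P2,P3] Q2=[]
t=9-12: P4@Q0 runs 3, rem=5, quantum used, demote→Q1. Q0=[P5] Q1=[P1,P2,P3,P4] Q2=[]
t=12-15: P5@Q0 runs 3, rem=7, quantum used, demote→Q1. Q0=[] Q1=[P1,P2,P3,P4,P5] Q2=[]
t=15-20: P1@Q1 runs 5, rem=7, quantum used, demote→Q2. Q0=[] Q1=[P2,P3,P4,P5] Q2=[P1]
t=20-25: P2@Q1 runs 5, rem=4, quantum used, demote→Q2. Q0=[] Q1=[P3,P4,P5] Q2=[P1,P2]
t=25-30: P3@Q1 runs 5, rem=2, quantum used, demote→Q2. Q0=[] Q1=[P4,P5] Q2=[P1,P2,P3]
t=30-35: P4@Q1 runs 5, rem=0, completes. Q0=[] Q1=[P5] Q2=[P1,P2,P3]
t=35-40: P5@Q1 runs 5, rem=2, quantum used, demote→Q2. Q0=[] Q1=[] Q2=[P1,P2,P3,P5]
t=40-47: P1@Q2 runs 7, rem=0, completes. Q0=[] Q1=[] Q2=[P2,P3,P5]
t=47-51: P2@Q2 runs 4, rem=0, completes. Q0=[] Q1=[] Q2=[P3,P5]
t=51-53: P3@Q2 runs 2, rem=0, completes. Q0=[] Q1=[] Q2=[P5]
t=53-55: P5@Q2 runs 2, rem=0, completes. Q0=[] Q1=[] Q2=[]

Answer: P1(0-3) P2(3-6) P3(6-9) P4(9-12) P5(12-15) P1(15-20) P2(20-25) P3(25-30) P4(30-35) P5(35-40) P1(40-47) P2(47-51) P3(51-53) P5(53-55)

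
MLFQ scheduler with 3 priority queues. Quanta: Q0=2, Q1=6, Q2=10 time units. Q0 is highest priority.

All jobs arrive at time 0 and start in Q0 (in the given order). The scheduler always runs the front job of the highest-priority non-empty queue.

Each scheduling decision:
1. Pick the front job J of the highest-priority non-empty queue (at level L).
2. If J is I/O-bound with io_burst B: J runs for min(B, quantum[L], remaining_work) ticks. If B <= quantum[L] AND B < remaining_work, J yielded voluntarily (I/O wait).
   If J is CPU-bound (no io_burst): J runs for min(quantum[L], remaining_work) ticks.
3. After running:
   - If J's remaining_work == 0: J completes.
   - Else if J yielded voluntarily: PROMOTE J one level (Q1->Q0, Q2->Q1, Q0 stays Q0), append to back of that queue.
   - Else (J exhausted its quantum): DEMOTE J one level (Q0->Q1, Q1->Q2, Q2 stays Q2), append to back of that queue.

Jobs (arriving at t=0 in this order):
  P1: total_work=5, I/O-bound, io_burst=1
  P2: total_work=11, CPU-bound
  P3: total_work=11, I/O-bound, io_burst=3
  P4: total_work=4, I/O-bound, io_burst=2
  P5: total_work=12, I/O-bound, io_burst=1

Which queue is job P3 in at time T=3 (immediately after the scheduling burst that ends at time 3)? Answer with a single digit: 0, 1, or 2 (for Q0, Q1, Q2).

t=0-1: P1@Q0 runs 1, rem=4, I/O yield, promote→Q0. Q0=[P2,P3,P4,P5,P1] Q1=[] Q2=[]
t=1-3: P2@Q0 runs 2, rem=9, quantum used, demote→Q1. Q0=[P3,P4,P5,P1] Q1=[P2] Q2=[]
t=3-5: P3@Q0 runs 2, rem=9, quantum used, demote→Q1. Q0=[P4,P5,P1] Q1=[P2,P3] Q2=[]
t=5-7: P4@Q0 runs 2, rem=2, I/O yield, promote→Q0. Q0=[P5,P1,P4] Q1=[P2,P3] Q2=[]
t=7-8: P5@Q0 runs 1, rem=11, I/O yield, promote→Q0. Q0=[P1,P4,P5] Q1=[P2,P3] Q2=[]
t=8-9: P1@Q0 runs 1, rem=3, I/O yield, promote→Q0. Q0=[P4,P5,P1] Q1=[P2,P3] Q2=[]
t=9-11: P4@Q0 runs 2, rem=0, completes. Q0=[P5,P1] Q1=[P2,P3] Q2=[]
t=11-12: P5@Q0 runs 1, rem=10, I/O yield, promote→Q0. Q0=[P1,P5] Q1=[P2,P3] Q2=[]
t=12-13: P1@Q0 runs 1, rem=2, I/O yield, promote→Q0. Q0=[P5,P1] Q1=[P2,P3] Q2=[]
t=13-14: P5@Q0 runs 1, rem=9, I/O yield, promote→Q0. Q0=[P1,P5] Q1=[P2,P3] Q2=[]
t=14-15: P1@Q0 runs 1, rem=1, I/O yield, promote→Q0. Q0=[P5,P1] Q1=[P2,P3] Q2=[]
t=15-16: P5@Q0 runs 1, rem=8, I/O yield, promote→Q0. Q0=[P1,P5] Q1=[P2,P3] Q2=[]
t=16-17: P1@Q0 runs 1, rem=0, completes. Q0=[P5] Q1=[P2,P3] Q2=[]
t=17-18: P5@Q0 runs 1, rem=7, I/O yield, promote→Q0. Q0=[P5] Q1=[P2,P3] Q2=[]
t=18-19: P5@Q0 runs 1, rem=6, I/O yield, promote→Q0. Q0=[P5] Q1=[P2,P3] Q2=[]
t=19-20: P5@Q0 runs 1, rem=5, I/O yield, promote→Q0. Q0=[P5] Q1=[P2,P3] Q2=[]
t=20-21: P5@Q0 runs 1, rem=4, I/O yield, promote→Q0. Q0=[P5] Q1=[P2,P3] Q2=[]
t=21-22: P5@Q0 runs 1, rem=3, I/O yield, promote→Q0. Q0=[P5] Q1=[P2,P3] Q2=[]
t=22-23: P5@Q0 runs 1, rem=2, I/O yield, promote→Q0. Q0=[P5] Q1=[P2,P3] Q2=[]
t=23-24: P5@Q0 runs 1, rem=1, I/O yield, promote→Q0. Q0=[P5] Q1=[P2,P3] Q2=[]
t=24-25: P5@Q0 runs 1, rem=0, completes. Q0=[] Q1=[P2,P3] Q2=[]
t=25-31: P2@Q1 runs 6, rem=3, quantum used, demote→Q2. Q0=[] Q1=[P3] Q2=[P2]
t=31-34: P3@Q1 runs 3, rem=6, I/O yield, promote→Q0. Q0=[P3] Q1=[] Q2=[P2]
t=34-36: P3@Q0 runs 2, rem=4, quantum used, demote→Q1. Q0=[] Q1=[P3] Q2=[P2]
t=36-39: P3@Q1 runs 3, rem=1, I/O yield, promote→Q0. Q0=[P3] Q1=[] Q2=[P2]
t=39-40: P3@Q0 runs 1, rem=0, completes. Q0=[] Q1=[] Q2=[P2]
t=40-43: P2@Q2 runs 3, rem=0, completes. Q0=[] Q1=[] Q2=[]

Answer: 0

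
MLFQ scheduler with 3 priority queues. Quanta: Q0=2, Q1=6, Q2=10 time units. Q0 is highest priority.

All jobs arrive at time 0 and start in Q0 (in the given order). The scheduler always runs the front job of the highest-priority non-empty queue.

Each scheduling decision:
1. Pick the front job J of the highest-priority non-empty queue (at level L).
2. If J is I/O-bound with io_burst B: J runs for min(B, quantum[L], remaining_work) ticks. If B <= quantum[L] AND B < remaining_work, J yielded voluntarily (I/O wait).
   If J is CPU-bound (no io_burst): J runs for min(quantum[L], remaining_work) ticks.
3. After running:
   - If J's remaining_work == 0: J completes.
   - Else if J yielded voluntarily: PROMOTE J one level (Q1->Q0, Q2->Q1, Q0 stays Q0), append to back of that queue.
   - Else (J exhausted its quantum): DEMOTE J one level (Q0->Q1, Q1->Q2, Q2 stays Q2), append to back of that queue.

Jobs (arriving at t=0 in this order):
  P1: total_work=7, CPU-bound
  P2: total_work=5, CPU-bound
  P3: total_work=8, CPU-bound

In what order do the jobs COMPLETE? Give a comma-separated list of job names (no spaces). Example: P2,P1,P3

Answer: P1,P2,P3

Derivation:
t=0-2: P1@Q0 runs 2, rem=5, quantum used, demote→Q1. Q0=[P2,P3] Q1=[P1] Q2=[]
t=2-4: P2@Q0 runs 2, rem=3, quantum used, demote→Q1. Q0=[P3] Q1=[P1,P2] Q2=[]
t=4-6: P3@Q0 runs 2, rem=6, quantum used, demote→Q1. Q0=[] Q1=[P1,P2,P3] Q2=[]
t=6-11: P1@Q1 runs 5, rem=0, completes. Q0=[] Q1=[P2,P3] Q2=[]
t=11-14: P2@Q1 runs 3, rem=0, completes. Q0=[] Q1=[P3] Q2=[]
t=14-20: P3@Q1 runs 6, rem=0, completes. Q0=[] Q1=[] Q2=[]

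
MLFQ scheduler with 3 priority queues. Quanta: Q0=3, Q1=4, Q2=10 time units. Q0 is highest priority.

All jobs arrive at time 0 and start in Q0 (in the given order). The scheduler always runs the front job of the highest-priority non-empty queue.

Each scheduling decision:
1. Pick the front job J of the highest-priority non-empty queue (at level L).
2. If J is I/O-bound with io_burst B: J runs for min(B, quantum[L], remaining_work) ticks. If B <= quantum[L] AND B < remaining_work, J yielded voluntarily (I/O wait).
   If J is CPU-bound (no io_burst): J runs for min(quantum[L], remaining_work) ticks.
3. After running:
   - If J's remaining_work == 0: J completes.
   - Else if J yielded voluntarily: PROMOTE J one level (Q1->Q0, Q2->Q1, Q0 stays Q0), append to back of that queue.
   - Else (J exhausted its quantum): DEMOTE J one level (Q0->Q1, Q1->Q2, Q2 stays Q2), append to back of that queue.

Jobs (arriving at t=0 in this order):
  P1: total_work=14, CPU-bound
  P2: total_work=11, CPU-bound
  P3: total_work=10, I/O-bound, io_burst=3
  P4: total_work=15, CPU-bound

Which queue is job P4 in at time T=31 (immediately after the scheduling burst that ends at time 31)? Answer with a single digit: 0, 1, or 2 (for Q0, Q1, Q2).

Answer: 2

Derivation:
t=0-3: P1@Q0 runs 3, rem=11, quantum used, demote→Q1. Q0=[P2,P3,P4] Q1=[P1] Q2=[]
t=3-6: P2@Q0 runs 3, rem=8, quantum used, demote→Q1. Q0=[P3,P4] Q1=[P1,P2] Q2=[]
t=6-9: P3@Q0 runs 3, rem=7, I/O yield, promote→Q0. Q0=[P4,P3] Q1=[P1,P2] Q2=[]
t=9-12: P4@Q0 runs 3, rem=12, quantum used, demote→Q1. Q0=[P3] Q1=[P1,P2,P4] Q2=[]
t=12-15: P3@Q0 runs 3, rem=4, I/O yield, promote→Q0. Q0=[P3] Q1=[P1,P2,P4] Q2=[]
t=15-18: P3@Q0 runs 3, rem=1, I/O yield, promote→Q0. Q0=[P3] Q1=[P1,P2,P4] Q2=[]
t=18-19: P3@Q0 runs 1, rem=0, completes. Q0=[] Q1=[P1,P2,P4] Q2=[]
t=19-23: P1@Q1 runs 4, rem=7, quantum used, demote→Q2. Q0=[] Q1=[P2,P4] Q2=[P1]
t=23-27: P2@Q1 runs 4, rem=4, quantum used, demote→Q2. Q0=[] Q1=[P4] Q2=[P1,P2]
t=27-31: P4@Q1 runs 4, rem=8, quantum used, demote→Q2. Q0=[] Q1=[] Q2=[P1,P2,P4]
t=31-38: P1@Q2 runs 7, rem=0, completes. Q0=[] Q1=[] Q2=[P2,P4]
t=38-42: P2@Q2 runs 4, rem=0, completes. Q0=[] Q1=[] Q2=[P4]
t=42-50: P4@Q2 runs 8, rem=0, completes. Q0=[] Q1=[] Q2=[]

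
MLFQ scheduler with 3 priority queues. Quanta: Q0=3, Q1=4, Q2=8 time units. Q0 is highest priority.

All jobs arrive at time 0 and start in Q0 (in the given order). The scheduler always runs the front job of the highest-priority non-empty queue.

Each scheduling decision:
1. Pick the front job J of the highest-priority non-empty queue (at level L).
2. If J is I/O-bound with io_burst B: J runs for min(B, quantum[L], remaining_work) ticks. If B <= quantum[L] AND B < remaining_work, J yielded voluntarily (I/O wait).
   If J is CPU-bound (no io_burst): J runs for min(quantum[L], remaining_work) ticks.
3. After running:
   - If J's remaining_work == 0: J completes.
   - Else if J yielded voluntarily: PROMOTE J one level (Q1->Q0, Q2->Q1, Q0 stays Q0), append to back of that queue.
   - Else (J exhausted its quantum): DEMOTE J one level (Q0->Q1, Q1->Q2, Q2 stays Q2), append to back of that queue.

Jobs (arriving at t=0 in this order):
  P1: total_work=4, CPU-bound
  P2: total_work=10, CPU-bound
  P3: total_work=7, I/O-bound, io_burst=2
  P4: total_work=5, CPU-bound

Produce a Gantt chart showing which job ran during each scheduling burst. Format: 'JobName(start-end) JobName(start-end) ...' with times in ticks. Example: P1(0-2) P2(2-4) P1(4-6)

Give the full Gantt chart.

t=0-3: P1@Q0 runs 3, rem=1, quantum used, demote→Q1. Q0=[P2,P3,P4] Q1=[P1] Q2=[]
t=3-6: P2@Q0 runs 3, rem=7, quantum used, demote→Q1. Q0=[P3,P4] Q1=[P1,P2] Q2=[]
t=6-8: P3@Q0 runs 2, rem=5, I/O yield, promote→Q0. Q0=[P4,P3] Q1=[P1,P2] Q2=[]
t=8-11: P4@Q0 runs 3, rem=2, quantum used, demote→Q1. Q0=[P3] Q1=[P1,P2,P4] Q2=[]
t=11-13: P3@Q0 runs 2, rem=3, I/O yield, promote→Q0. Q0=[P3] Q1=[P1,P2,P4] Q2=[]
t=13-15: P3@Q0 runs 2, rem=1, I/O yield, promote→Q0. Q0=[P3] Q1=[P1,P2,P4] Q2=[]
t=15-16: P3@Q0 runs 1, rem=0, completes. Q0=[] Q1=[P1,P2,P4] Q2=[]
t=16-17: P1@Q1 runs 1, rem=0, completes. Q0=[] Q1=[P2,P4] Q2=[]
t=17-21: P2@Q1 runs 4, rem=3, quantum used, demote→Q2. Q0=[] Q1=[P4] Q2=[P2]
t=21-23: P4@Q1 runs 2, rem=0, completes. Q0=[] Q1=[] Q2=[P2]
t=23-26: P2@Q2 runs 3, rem=0, completes. Q0=[] Q1=[] Q2=[]

Answer: P1(0-3) P2(3-6) P3(6-8) P4(8-11) P3(11-13) P3(13-15) P3(15-16) P1(16-17) P2(17-21) P4(21-23) P2(23-26)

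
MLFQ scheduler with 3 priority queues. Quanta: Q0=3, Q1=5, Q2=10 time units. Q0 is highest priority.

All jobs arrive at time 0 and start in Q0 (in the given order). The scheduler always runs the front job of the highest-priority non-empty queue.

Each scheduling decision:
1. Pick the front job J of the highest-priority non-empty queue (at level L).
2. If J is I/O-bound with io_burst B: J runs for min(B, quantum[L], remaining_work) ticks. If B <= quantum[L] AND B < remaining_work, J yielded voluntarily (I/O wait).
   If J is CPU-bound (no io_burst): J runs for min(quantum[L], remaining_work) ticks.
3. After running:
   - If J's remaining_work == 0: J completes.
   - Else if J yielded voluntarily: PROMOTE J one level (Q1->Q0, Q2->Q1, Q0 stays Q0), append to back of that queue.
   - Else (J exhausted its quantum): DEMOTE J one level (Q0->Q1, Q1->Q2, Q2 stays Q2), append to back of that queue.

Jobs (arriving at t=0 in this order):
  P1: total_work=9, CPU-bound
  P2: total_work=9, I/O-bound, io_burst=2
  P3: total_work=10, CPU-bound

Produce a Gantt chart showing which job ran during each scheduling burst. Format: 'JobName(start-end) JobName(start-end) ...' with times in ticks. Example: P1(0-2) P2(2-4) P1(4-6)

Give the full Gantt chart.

Answer: P1(0-3) P2(3-5) P3(5-8) P2(8-10) P2(10-12) P2(12-14) P2(14-15) P1(15-20) P3(20-25) P1(25-26) P3(26-28)

Derivation:
t=0-3: P1@Q0 runs 3, rem=6, quantum used, demote→Q1. Q0=[P2,P3] Q1=[P1] Q2=[]
t=3-5: P2@Q0 runs 2, rem=7, I/O yield, promote→Q0. Q0=[P3,P2] Q1=[P1] Q2=[]
t=5-8: P3@Q0 runs 3, rem=7, quantum used, demote→Q1. Q0=[P2] Q1=[P1,P3] Q2=[]
t=8-10: P2@Q0 runs 2, rem=5, I/O yield, promote→Q0. Q0=[P2] Q1=[P1,P3] Q2=[]
t=10-12: P2@Q0 runs 2, rem=3, I/O yield, promote→Q0. Q0=[P2] Q1=[P1,P3] Q2=[]
t=12-14: P2@Q0 runs 2, rem=1, I/O yield, promote→Q0. Q0=[P2] Q1=[P1,P3] Q2=[]
t=14-15: P2@Q0 runs 1, rem=0, completes. Q0=[] Q1=[P1,P3] Q2=[]
t=15-20: P1@Q1 runs 5, rem=1, quantum used, demote→Q2. Q0=[] Q1=[P3] Q2=[P1]
t=20-25: P3@Q1 runs 5, rem=2, quantum used, demote→Q2. Q0=[] Q1=[] Q2=[P1,P3]
t=25-26: P1@Q2 runs 1, rem=0, completes. Q0=[] Q1=[] Q2=[P3]
t=26-28: P3@Q2 runs 2, rem=0, completes. Q0=[] Q1=[] Q2=[]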